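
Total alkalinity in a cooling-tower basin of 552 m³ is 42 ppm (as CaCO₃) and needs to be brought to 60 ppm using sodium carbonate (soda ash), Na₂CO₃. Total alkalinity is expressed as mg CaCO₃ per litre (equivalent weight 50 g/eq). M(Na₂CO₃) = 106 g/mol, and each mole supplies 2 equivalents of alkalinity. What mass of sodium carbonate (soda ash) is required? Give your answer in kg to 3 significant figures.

10.5 kg

Volume: 552 m³ = 552,000 L.
Alkalinity to add: (60 − 42) = 18 mg/L as CaCO₃ × 552,000 L = 9936 g as CaCO₃.
Equivalents: 9936 g ÷ 50 g/eq = 198.7 eq.
Each mole of Na₂CO₃ supplies 2 eq, so 198.7 / 2 = 99.36 mol.
Mass: 99.36 mol × 106 g/mol = 10,530 g.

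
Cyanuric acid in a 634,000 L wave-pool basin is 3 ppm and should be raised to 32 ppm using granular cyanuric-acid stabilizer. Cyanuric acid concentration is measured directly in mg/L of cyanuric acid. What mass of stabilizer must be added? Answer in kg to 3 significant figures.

18.4 kg

CYA to add: (32 − 3) = 29 mg/L × 634,000 L = 18,390 g cyanuric acid.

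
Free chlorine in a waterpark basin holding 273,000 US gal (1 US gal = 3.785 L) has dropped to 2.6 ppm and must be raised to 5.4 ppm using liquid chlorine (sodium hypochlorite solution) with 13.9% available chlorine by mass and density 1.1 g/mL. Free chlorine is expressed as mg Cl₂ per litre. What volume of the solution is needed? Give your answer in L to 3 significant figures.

18.9 L

Volume: 273,000 US gal × 3.785 L/gal = 1,033,305 L.
Chlorine deficit: 5.4 − 2.6 = 2.8 ppm = 2.8 mg/L as Cl₂.
Cl₂ equivalent needed: 2.8 mg/L × 1,033,305 L = 2,893,000 mg = 2893 g.
Product at 13.9% available chlorine: 2893 / 0.139 = 20,810 g.
Volume at density 1.1 g/mL: 20,810 g ÷ 1.1 g/mL = 18,920 mL.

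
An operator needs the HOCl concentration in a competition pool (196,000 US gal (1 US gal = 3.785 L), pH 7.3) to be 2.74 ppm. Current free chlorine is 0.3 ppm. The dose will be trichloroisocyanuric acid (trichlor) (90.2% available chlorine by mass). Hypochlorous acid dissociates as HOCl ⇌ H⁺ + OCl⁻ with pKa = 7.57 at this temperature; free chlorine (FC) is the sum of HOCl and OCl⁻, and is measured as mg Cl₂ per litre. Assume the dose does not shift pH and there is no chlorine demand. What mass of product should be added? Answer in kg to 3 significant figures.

3.22 kg

Volume: 196,000 US gal × 3.785 L/gal = 741,860 L.
[OCl⁻]/[HOCl] = 10^(pH − pKa) = 10^(7.3 − 7.57) = 0.537; fraction as HOCl = 1/(1 + 0.537) = 0.6506.
Free chlorine required for 2.74 ppm HOCl: 2.74 / 0.6506 = 4.211 ppm.
FC to add: 4.211 − 0.3 = 3.911 mg/L as Cl₂.
Cl₂ equivalent: 3.911 mg/L × 741,860 L = 2902 g.
Product at 90.2% available Cl: 2902 / 0.902 = 3217 g.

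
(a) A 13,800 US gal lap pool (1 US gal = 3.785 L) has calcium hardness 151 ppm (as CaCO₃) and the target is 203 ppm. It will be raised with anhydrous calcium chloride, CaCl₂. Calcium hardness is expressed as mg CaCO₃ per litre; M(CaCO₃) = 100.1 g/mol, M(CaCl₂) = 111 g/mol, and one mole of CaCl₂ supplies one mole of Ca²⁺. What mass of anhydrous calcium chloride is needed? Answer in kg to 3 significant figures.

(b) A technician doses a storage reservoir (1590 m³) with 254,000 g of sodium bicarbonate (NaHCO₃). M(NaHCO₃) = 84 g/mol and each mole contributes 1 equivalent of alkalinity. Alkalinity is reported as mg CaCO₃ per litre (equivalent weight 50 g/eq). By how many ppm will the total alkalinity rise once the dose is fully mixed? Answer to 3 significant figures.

(a) 3.01 kg; (b) 95.1 ppm

(a) Volume: 13,800 US gal × 3.785 L/gal = 52,233 L.
(a) Hardness to add: (203 − 151) = 52 mg/L as CaCO₃ × 52,233 L = 2716 g as CaCO₃.
(a) Moles of Ca²⁺ (1 mol Ca²⁺ ≡ 1 mol CaCO₃): 2716 / 100.1 g/mol = 27.13 mol.
(a) Mass of CaCl₂: 27.13 × 111 = 3012 g.

(b) Volume: 1590 m³ = 1,590,000 L.
(b) Moles of NaHCO₃: 254,000 g ÷ 84 g/mol = 3024 mol → 3024 eq of alkalinity.
(b) As CaCO₃: 3024 eq × 50 g/eq = 151,200 g.
(b) Rise: 151,200 g / 1,590,000 L × 1000 = 95.09 mg/L.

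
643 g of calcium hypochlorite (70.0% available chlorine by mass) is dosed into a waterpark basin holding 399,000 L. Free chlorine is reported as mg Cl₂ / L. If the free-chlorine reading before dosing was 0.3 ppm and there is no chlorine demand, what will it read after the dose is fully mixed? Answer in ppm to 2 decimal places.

Available chlorine delivered: 643 g × 0.7 = 450.1 g as Cl₂.
Concentration rise: 450.1 g / 399,000 L = 1.128 mg/L = 1.13 ppm.
Final FC: 0.3 + 1.13 = 1.43 ppm.

1.43 ppm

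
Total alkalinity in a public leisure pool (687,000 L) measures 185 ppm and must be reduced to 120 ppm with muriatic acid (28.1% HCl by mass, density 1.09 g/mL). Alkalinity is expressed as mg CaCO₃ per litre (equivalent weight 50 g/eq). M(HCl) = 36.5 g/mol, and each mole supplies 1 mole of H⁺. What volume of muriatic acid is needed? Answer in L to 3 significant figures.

Alkalinity to neutralize: (185 − 120) = 65 mg/L as CaCO₃ × 687,000 L = 44,660 g as CaCO₃.
Equivalents of H⁺ required: 44,660 ÷ 50 g/eq = 893.1 eq = 893.1 mol HCl.
Mass of HCl: 893.1 × 36.5 = 32,600 g.
Mass of 28.1% solution: 32,600 / 0.281 = 116,000 g.
Volume: 116,000 g ÷ 1.09 g/mL = 106,400 mL.

106 L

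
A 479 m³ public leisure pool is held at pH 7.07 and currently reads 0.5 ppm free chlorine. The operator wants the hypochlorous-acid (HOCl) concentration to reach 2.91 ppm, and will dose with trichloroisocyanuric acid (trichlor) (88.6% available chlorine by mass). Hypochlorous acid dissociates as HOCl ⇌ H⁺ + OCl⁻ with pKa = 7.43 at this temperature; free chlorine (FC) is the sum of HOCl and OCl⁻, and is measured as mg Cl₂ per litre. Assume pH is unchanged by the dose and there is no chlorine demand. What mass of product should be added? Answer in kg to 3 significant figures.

1.99 kg

Volume: 479 m³ = 479,000 L.
[OCl⁻]/[HOCl] = 10^(pH − pKa) = 10^(7.07 − 7.43) = 0.4365; fraction as HOCl = 1/(1 + 0.4365) = 0.6961.
Free chlorine required for 2.91 ppm HOCl: 2.91 / 0.6961 = 4.18 ppm.
FC to add: 4.18 − 0.5 = 3.68 mg/L as Cl₂.
Cl₂ equivalent: 3.68 mg/L × 479,000 L = 1763 g.
Product at 88.6% available Cl: 1763 / 0.886 = 1990 g.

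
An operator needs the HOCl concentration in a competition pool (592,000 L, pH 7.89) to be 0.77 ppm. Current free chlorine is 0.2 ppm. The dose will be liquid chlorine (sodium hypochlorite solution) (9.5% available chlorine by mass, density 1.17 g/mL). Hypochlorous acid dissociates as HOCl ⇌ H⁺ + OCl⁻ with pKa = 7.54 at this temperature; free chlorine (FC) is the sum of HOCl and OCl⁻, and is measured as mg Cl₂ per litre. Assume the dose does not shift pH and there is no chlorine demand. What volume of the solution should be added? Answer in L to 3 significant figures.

12.2 L

[OCl⁻]/[HOCl] = 10^(pH − pKa) = 10^(7.89 − 7.54) = 2.239; fraction as HOCl = 1/(1 + 2.239) = 0.3088.
Free chlorine required for 0.77 ppm HOCl: 0.77 / 0.3088 = 2.494 ppm.
FC to add: 2.494 − 0.2 = 2.294 mg/L as Cl₂.
Cl₂ equivalent: 2.294 mg/L × 592,000 L = 1358 g.
Product at 9.5% available Cl: 1358 / 0.095 = 14,290 g.
Volume: 14,290 g ÷ 1.17 g/mL = 12,220 mL.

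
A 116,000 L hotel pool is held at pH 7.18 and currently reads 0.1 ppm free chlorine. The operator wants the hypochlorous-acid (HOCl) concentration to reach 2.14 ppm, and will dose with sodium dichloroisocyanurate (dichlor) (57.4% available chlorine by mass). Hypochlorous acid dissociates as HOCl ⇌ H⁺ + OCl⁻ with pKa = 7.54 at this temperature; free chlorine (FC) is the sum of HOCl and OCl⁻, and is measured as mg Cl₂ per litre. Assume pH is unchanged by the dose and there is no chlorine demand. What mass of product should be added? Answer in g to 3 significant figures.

[OCl⁻]/[HOCl] = 10^(pH − pKa) = 10^(7.18 − 7.54) = 0.4365; fraction as HOCl = 1/(1 + 0.4365) = 0.6961.
Free chlorine required for 2.14 ppm HOCl: 2.14 / 0.6961 = 3.074 ppm.
FC to add: 3.074 − 0.1 = 2.974 mg/L as Cl₂.
Cl₂ equivalent: 2.974 mg/L × 116,000 L = 345 g.
Product at 57.4% available Cl: 345 / 0.574 = 601 g.

601 g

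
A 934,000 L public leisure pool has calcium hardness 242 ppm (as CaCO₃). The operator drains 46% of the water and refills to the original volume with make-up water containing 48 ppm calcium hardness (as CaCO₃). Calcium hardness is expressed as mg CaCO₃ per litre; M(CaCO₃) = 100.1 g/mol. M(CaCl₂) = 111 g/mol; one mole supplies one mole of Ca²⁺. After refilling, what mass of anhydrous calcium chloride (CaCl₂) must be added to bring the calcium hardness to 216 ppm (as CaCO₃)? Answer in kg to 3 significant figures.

After draining 46% and refilling: 242 × 0.54 + 48 × 0.46 = 152.76 ppm.
Deficit to target: 216 − 152.76 = 63.24 mg/L.
As CaCO₃: 63.24 mg/L × 934,000 L = 59,070 g; ÷ 100.1 = 590.1 mol Ca²⁺.
Mass: 590.1 × 111 = 65,500 g.

65.5 kg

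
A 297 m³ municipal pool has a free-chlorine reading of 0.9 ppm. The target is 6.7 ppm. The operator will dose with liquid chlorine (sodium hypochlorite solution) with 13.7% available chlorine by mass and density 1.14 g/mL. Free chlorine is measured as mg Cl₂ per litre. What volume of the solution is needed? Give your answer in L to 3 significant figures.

Volume: 297 m³ = 297,000 L.
Chlorine deficit: 6.7 − 0.9 = 5.8 ppm = 5.8 mg/L as Cl₂.
Cl₂ equivalent needed: 5.8 mg/L × 297,000 L = 1,723,000 mg = 1723 g.
Product at 13.7% available chlorine: 1723 / 0.137 = 12,570 g.
Volume at density 1.14 g/mL: 12,570 g ÷ 1.14 g/mL = 11,030 mL.

11.0 L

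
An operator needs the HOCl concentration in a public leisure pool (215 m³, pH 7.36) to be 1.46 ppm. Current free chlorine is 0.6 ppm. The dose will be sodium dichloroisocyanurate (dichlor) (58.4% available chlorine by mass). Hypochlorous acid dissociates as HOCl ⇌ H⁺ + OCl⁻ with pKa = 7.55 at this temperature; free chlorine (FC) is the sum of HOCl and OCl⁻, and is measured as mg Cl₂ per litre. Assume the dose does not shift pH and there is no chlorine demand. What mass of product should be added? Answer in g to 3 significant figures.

Volume: 215 m³ = 215,000 L.
[OCl⁻]/[HOCl] = 10^(pH − pKa) = 10^(7.36 − 7.55) = 0.6457; fraction as HOCl = 1/(1 + 0.6457) = 0.6077.
Free chlorine required for 1.46 ppm HOCl: 1.46 / 0.6077 = 2.403 ppm.
FC to add: 2.403 − 0.6 = 1.803 mg/L as Cl₂.
Cl₂ equivalent: 1.803 mg/L × 215,000 L = 387.6 g.
Product at 58.4% available Cl: 387.6 / 0.584 = 663.6 g.

664 g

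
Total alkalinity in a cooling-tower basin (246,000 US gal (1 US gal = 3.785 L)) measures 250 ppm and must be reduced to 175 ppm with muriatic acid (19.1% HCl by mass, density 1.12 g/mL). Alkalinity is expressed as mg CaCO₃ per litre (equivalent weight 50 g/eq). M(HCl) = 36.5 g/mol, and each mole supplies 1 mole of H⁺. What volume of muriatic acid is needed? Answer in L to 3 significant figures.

Volume: 246,000 US gal × 3.785 L/gal = 931,110 L.
Alkalinity to neutralize: (250 − 175) = 75 mg/L as CaCO₃ × 931,110 L = 69,830 g as CaCO₃.
Equivalents of H⁺ required: 69,830 ÷ 50 g/eq = 1397 eq = 1397 mol HCl.
Mass of HCl: 1397 × 36.5 = 50,980 g.
Mass of 19.1% solution: 50,980 / 0.191 = 266,900 g.
Volume: 266,900 g ÷ 1.12 g/mL = 238,300 mL.

238 L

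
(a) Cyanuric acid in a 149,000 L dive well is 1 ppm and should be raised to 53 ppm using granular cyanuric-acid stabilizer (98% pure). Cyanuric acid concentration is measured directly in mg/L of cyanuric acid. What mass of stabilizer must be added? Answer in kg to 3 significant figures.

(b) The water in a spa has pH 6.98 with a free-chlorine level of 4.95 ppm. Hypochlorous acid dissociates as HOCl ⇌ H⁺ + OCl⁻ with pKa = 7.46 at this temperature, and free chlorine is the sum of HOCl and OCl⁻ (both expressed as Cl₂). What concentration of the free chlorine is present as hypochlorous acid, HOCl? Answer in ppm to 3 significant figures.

(a) CYA to add: (53 − 1) = 52 mg/L × 149,000 L = 7748 g cyanuric acid.
(a) At 98% purity: 7748 / 0.98 = 7906 g product.

(b) [OCl⁻]/[HOCl] = 10^(pH − pKa) = 10^(6.98 − 7.46) = 10^-0.48 = 0.3311.
(b) Fraction as HOCl = 1 / (1 + 0.3311) = 0.7512.
(b) HOCl = 0.7512 × 4.95 ppm = 3.719 ppm.

(a) 7.91 kg; (b) 3.72 ppm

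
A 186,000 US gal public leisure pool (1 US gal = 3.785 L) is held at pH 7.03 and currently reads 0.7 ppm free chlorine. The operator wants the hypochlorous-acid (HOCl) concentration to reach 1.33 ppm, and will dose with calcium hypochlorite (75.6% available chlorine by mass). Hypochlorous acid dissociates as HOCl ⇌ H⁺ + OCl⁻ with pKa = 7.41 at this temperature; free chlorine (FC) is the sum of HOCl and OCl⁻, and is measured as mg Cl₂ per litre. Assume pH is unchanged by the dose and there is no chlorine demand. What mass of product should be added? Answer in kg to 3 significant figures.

Volume: 186,000 US gal × 3.785 L/gal = 704,010 L.
[OCl⁻]/[HOCl] = 10^(pH − pKa) = 10^(7.03 − 7.41) = 0.4169; fraction as HOCl = 1/(1 + 0.4169) = 0.7058.
Free chlorine required for 1.33 ppm HOCl: 1.33 / 0.7058 = 1.884 ppm.
FC to add: 1.884 − 0.7 = 1.184 mg/L as Cl₂.
Cl₂ equivalent: 1.184 mg/L × 704,010 L = 833.9 g.
Product at 75.6% available Cl: 833.9 / 0.756 = 1103 g.

1.10 kg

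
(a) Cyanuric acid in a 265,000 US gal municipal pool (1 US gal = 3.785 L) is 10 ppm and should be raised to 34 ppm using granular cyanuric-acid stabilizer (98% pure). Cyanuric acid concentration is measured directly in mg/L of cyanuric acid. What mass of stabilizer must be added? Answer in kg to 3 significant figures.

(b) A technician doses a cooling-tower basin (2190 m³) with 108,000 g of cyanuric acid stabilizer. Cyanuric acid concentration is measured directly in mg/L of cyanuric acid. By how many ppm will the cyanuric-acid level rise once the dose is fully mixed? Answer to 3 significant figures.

(a) 24.6 kg; (b) 49.3 ppm

(a) Volume: 265,000 US gal × 3.785 L/gal = 1,003,025 L.
(a) CYA to add: (34 − 10) = 24 mg/L × 1,003,025 L = 24,070 g cyanuric acid.
(a) At 98% purity: 24,070 / 0.98 = 24,560 g product.

(b) Volume: 2190 m³ = 2,190,000 L.
(b) Rise: 108,000 g / 2,190,000 L × 1000 = 49.32 mg/L.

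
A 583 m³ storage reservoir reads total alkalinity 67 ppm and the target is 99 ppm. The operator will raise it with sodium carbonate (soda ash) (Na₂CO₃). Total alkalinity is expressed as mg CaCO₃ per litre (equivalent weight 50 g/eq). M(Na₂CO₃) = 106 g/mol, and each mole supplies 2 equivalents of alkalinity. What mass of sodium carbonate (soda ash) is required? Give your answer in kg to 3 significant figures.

Volume: 583 m³ = 583,000 L.
Alkalinity to add: (99 − 67) = 32 mg/L as CaCO₃ × 583,000 L = 18,660 g as CaCO₃.
Equivalents: 18,660 g ÷ 50 g/eq = 373.1 eq.
Each mole of Na₂CO₃ supplies 2 eq, so 373.1 / 2 = 186.6 mol.
Mass: 186.6 mol × 106 g/mol = 19,780 g.

19.8 kg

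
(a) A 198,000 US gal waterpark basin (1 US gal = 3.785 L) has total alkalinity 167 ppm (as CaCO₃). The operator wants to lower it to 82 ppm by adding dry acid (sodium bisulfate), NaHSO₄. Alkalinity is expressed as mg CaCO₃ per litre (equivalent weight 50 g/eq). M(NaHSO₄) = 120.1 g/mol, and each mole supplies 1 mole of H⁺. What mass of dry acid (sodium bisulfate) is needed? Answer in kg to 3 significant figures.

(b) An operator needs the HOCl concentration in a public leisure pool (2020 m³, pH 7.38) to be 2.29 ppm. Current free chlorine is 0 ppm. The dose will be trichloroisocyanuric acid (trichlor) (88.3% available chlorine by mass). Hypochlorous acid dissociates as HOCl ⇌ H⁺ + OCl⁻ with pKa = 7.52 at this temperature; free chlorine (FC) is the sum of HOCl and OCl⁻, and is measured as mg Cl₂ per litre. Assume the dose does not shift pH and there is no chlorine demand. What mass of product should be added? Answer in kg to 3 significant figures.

(a) 153 kg; (b) 9.03 kg

(a) Volume: 198,000 US gal × 3.785 L/gal = 749,430 L.
(a) Alkalinity to neutralize: (167 − 82) = 85 mg/L as CaCO₃ × 749,430 L = 63,700 g as CaCO₃.
(a) Equivalents of H⁺ required: 63,700 ÷ 50 g/eq = 1274 eq = 1274 mol NaHSO₄.
(a) Mass of NaHSO₄: 1274 × 120.1 = 153,000 g.

(b) Volume: 2020 m³ = 2,020,000 L.
(b) [OCl⁻]/[HOCl] = 10^(pH − pKa) = 10^(7.38 − 7.52) = 0.7244; fraction as HOCl = 1/(1 + 0.7244) = 0.5799.
(b) Free chlorine required for 2.29 ppm HOCl: 2.29 / 0.5799 = 3.949 ppm.
(b) FC to add: 3.949 − 0 = 3.949 mg/L as Cl₂.
(b) Cl₂ equivalent: 3.949 mg/L × 2,020,000 L = 7977 g.
(b) Product at 88.3% available Cl: 7977 / 0.883 = 9034 g.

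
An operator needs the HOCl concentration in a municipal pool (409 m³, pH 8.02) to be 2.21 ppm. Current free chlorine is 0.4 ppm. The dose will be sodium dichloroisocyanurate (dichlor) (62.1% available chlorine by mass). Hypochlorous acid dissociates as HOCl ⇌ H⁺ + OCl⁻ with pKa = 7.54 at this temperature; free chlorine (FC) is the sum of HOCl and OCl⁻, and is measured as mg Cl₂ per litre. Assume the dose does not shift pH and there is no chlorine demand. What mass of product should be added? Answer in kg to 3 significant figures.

5.59 kg

Volume: 409 m³ = 409,000 L.
[OCl⁻]/[HOCl] = 10^(pH − pKa) = 10^(8.02 − 7.54) = 3.02; fraction as HOCl = 1/(1 + 3.02) = 0.2488.
Free chlorine required for 2.21 ppm HOCl: 2.21 / 0.2488 = 8.884 ppm.
FC to add: 8.884 − 0.4 = 8.484 mg/L as Cl₂.
Cl₂ equivalent: 8.484 mg/L × 409,000 L = 3470 g.
Product at 62.1% available Cl: 3470 / 0.621 = 5588 g.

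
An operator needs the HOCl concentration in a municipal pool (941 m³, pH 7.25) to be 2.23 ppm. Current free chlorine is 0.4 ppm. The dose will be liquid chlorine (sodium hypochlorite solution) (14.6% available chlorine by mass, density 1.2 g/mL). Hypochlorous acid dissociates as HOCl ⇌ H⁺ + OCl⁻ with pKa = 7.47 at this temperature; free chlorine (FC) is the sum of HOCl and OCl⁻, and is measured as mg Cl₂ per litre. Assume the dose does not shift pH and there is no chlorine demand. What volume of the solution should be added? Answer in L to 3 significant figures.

17.0 L

Volume: 941 m³ = 941,000 L.
[OCl⁻]/[HOCl] = 10^(pH − pKa) = 10^(7.25 − 7.47) = 0.6026; fraction as HOCl = 1/(1 + 0.6026) = 0.624.
Free chlorine required for 2.23 ppm HOCl: 2.23 / 0.624 = 3.574 ppm.
FC to add: 3.574 − 0.4 = 3.174 mg/L as Cl₂.
Cl₂ equivalent: 3.174 mg/L × 941,000 L = 2986 g.
Product at 14.6% available Cl: 2986 / 0.146 = 20,460 g.
Volume: 20,460 g ÷ 1.2 g/mL = 17,050 mL.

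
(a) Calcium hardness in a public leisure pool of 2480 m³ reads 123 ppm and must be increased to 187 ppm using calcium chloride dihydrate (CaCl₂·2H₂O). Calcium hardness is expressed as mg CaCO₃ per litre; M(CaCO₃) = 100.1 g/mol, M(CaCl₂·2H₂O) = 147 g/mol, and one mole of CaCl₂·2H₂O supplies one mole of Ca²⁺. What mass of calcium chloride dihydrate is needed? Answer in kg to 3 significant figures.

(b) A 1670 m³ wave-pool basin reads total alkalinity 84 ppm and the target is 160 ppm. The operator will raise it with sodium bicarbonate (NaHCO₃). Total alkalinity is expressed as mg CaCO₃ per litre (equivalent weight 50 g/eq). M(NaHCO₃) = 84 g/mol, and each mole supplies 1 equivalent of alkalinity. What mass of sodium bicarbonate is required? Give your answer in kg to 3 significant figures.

(a) Volume: 2480 m³ = 2,480,000 L.
(a) Hardness to add: (187 − 123) = 64 mg/L as CaCO₃ × 2,480,000 L = 158,700 g as CaCO₃.
(a) Moles of Ca²⁺ (1 mol Ca²⁺ ≡ 1 mol CaCO₃): 158,700 / 100.1 g/mol = 1586 mol.
(a) Mass of CaCl₂·2H₂O: 1586 × 147 = 233,100 g.

(b) Volume: 1670 m³ = 1,670,000 L.
(b) Alkalinity to add: (160 − 84) = 76 mg/L as CaCO₃ × 1,670,000 L = 126,900 g as CaCO₃.
(b) Equivalents: 126,900 g ÷ 50 g/eq = 2538 eq.
(b) NaHCO₃ supplies 1 eq per mole → 2538 mol.
(b) Mass: 2538 mol × 84 g/mol = 213,200 g.

(a) 233 kg; (b) 213 kg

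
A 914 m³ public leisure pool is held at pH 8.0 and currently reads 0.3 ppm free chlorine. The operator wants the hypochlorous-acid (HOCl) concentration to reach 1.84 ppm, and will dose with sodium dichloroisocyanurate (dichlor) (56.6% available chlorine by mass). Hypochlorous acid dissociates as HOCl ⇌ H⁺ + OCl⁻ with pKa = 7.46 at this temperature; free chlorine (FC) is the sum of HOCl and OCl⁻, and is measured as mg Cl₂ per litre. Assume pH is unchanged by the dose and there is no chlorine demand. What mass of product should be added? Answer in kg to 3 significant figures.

Volume: 914 m³ = 914,000 L.
[OCl⁻]/[HOCl] = 10^(pH − pKa) = 10^(8.0 − 7.46) = 3.467; fraction as HOCl = 1/(1 + 3.467) = 0.2238.
Free chlorine required for 1.84 ppm HOCl: 1.84 / 0.2238 = 8.22 ppm.
FC to add: 8.22 − 0.3 = 7.92 mg/L as Cl₂.
Cl₂ equivalent: 7.92 mg/L × 914,000 L = 7239 g.
Product at 56.6% available Cl: 7239 / 0.566 = 12,790 g.

12.8 kg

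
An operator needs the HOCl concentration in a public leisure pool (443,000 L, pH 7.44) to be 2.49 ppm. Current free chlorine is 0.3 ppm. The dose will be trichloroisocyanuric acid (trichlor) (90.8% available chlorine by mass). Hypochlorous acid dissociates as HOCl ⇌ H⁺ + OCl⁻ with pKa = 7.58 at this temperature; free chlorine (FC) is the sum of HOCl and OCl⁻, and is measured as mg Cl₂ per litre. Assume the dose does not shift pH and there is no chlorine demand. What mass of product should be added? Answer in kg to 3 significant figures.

[OCl⁻]/[HOCl] = 10^(pH − pKa) = 10^(7.44 − 7.58) = 0.7244; fraction as HOCl = 1/(1 + 0.7244) = 0.5799.
Free chlorine required for 2.49 ppm HOCl: 2.49 / 0.5799 = 4.294 ppm.
FC to add: 4.294 − 0.3 = 3.994 mg/L as Cl₂.
Cl₂ equivalent: 3.994 mg/L × 443,000 L = 1769 g.
Product at 90.8% available Cl: 1769 / 0.908 = 1949 g.

1.95 kg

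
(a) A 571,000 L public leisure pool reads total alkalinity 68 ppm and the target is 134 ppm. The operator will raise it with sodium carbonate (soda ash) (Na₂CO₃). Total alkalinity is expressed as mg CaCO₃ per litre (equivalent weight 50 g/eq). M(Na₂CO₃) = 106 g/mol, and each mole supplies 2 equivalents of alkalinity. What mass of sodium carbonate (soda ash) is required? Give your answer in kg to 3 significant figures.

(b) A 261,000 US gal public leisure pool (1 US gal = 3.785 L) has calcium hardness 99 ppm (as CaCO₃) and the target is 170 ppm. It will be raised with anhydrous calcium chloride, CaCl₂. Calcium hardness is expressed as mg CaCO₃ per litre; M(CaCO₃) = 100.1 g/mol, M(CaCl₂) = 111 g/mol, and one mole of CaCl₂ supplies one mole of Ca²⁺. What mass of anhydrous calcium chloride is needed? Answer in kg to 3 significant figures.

(a) Alkalinity to add: (134 − 68) = 66 mg/L as CaCO₃ × 571,000 L = 37,690 g as CaCO₃.
(a) Equivalents: 37,690 g ÷ 50 g/eq = 753.7 eq.
(a) Each mole of Na₂CO₃ supplies 2 eq, so 753.7 / 2 = 376.9 mol.
(a) Mass: 376.9 mol × 106 g/mol = 39,950 g.

(b) Volume: 261,000 US gal × 3.785 L/gal = 987,885 L.
(b) Hardness to add: (170 − 99) = 71 mg/L as CaCO₃ × 987,885 L = 70,140 g as CaCO₃.
(b) Moles of Ca²⁺ (1 mol Ca²⁺ ≡ 1 mol CaCO₃): 70,140 / 100.1 g/mol = 700.7 mol.
(b) Mass of CaCl₂: 700.7 × 111 = 77,780 g.

(a) 39.9 kg; (b) 77.8 kg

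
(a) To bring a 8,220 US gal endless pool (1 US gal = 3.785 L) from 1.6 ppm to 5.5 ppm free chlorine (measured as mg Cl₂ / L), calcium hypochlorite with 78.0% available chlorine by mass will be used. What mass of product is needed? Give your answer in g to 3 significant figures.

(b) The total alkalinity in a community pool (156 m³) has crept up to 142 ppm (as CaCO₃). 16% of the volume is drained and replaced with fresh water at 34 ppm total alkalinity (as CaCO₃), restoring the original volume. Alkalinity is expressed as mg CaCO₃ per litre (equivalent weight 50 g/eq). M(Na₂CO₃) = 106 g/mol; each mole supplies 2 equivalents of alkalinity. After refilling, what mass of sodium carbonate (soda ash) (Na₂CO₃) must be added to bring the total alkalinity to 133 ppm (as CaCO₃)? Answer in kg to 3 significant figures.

(a) Volume: 8,220 US gal × 3.785 L/gal = 31,113 L.
(a) Chlorine deficit: 5.5 − 1.6 = 3.9 ppm = 3.9 mg/L as Cl₂.
(a) Cl₂ equivalent needed: 3.9 mg/L × 31,113 L = 121,300 mg = 121.3 g.
(a) Product at 78.0% available chlorine: 121.3 / 0.78 = 155.6 g.

(b) Volume: 156 m³ = 156,000 L.
(b) After draining 16% and refilling: 142 × 0.84 + 34 × 0.16 = 124.72 ppm.
(b) Deficit to target: 133 − 124.72 = 8.28 mg/L.
(b) As CaCO₃: 8.28 mg/L × 156,000 L = 1292 g; ÷ 50 g/eq ÷ 2 = 12.92 mol Na₂CO₃.
(b) Mass: 12.92 × 106 = 1369 g.

(a) 156 g; (b) 1.37 kg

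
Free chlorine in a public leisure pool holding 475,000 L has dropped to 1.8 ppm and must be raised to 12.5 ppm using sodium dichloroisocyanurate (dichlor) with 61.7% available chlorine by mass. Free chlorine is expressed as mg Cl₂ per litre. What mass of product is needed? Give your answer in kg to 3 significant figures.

8.24 kg

Chlorine deficit: 12.5 − 1.8 = 10.7 ppm = 10.7 mg/L as Cl₂.
Cl₂ equivalent needed: 10.7 mg/L × 475,000 L = 5,082,000 mg = 5082 g.
Product at 61.7% available chlorine: 5082 / 0.617 = 8237 g.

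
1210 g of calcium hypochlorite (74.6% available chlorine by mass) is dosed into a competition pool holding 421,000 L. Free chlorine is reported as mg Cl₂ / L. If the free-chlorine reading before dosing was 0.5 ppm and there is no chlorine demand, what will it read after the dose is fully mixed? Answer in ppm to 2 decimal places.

Available chlorine delivered: 1210 g × 0.746 = 902.7 g as Cl₂.
Concentration rise: 902.7 g / 421,000 L = 2.144 mg/L = 2.14 ppm.
Final FC: 0.5 + 2.14 = 2.64 ppm.

2.64 ppm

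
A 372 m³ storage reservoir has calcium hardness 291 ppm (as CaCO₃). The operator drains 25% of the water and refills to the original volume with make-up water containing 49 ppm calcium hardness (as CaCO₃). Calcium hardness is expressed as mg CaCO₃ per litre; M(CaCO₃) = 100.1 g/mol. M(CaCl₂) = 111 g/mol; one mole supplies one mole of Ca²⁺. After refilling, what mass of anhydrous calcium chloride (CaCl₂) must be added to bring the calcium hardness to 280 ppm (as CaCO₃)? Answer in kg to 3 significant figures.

Volume: 372 m³ = 372,000 L.
After draining 25% and refilling: 291 × 0.75 + 49 × 0.25 = 230.5 ppm.
Deficit to target: 280 − 230.5 = 49.5 mg/L.
As CaCO₃: 49.5 mg/L × 372,000 L = 18,410 g; ÷ 100.1 = 184 mol Ca²⁺.
Mass: 184 × 111 = 20,420 g.

20.4 kg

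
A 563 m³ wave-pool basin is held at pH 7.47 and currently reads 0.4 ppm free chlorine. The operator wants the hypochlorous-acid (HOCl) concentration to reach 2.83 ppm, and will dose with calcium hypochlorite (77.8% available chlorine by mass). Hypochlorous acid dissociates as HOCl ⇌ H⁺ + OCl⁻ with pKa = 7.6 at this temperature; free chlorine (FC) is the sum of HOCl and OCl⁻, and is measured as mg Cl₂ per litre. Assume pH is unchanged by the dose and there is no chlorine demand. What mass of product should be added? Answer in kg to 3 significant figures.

Volume: 563 m³ = 563,000 L.
[OCl⁻]/[HOCl] = 10^(pH − pKa) = 10^(7.47 − 7.6) = 0.7413; fraction as HOCl = 1/(1 + 0.7413) = 0.5743.
Free chlorine required for 2.83 ppm HOCl: 2.83 / 0.5743 = 4.928 ppm.
FC to add: 4.928 − 0.4 = 4.528 mg/L as Cl₂.
Cl₂ equivalent: 4.528 mg/L × 563,000 L = 2549 g.
Product at 77.8% available Cl: 2549 / 0.778 = 3277 g.

3.28 kg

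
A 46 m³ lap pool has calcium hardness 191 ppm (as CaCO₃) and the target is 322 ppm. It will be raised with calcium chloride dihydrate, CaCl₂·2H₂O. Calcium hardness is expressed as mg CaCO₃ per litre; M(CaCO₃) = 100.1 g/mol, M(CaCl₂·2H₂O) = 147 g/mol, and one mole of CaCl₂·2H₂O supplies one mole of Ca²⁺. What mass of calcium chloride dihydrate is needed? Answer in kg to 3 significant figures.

Volume: 46 m³ = 46,000 L.
Hardness to add: (322 − 191) = 131 mg/L as CaCO₃ × 46,000 L = 6026 g as CaCO₃.
Moles of Ca²⁺ (1 mol Ca²⁺ ≡ 1 mol CaCO₃): 6026 / 100.1 g/mol = 60.2 mol.
Mass of CaCl₂·2H₂O: 60.2 × 147 = 8849 g.

8.85 kg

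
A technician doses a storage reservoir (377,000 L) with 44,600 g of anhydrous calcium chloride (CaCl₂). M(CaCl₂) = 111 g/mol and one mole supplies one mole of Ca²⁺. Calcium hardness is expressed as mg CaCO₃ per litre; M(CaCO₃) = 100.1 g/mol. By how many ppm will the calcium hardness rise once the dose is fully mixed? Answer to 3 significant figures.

107 ppm

Moles of Ca²⁺: 44,600 g ÷ 111 g/mol = 401.8 mol.
As CaCO₃: 401.8 mol × 100.1 g/mol = 40,220 g.
Rise: 40,220 g / 377,000 L × 1000 = 106.7 mg/L.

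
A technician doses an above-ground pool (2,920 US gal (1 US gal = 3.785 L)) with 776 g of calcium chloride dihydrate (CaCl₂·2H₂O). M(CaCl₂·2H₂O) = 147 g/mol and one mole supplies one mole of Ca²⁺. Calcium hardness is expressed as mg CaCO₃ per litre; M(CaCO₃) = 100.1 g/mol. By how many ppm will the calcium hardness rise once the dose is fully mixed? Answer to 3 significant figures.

47.8 ppm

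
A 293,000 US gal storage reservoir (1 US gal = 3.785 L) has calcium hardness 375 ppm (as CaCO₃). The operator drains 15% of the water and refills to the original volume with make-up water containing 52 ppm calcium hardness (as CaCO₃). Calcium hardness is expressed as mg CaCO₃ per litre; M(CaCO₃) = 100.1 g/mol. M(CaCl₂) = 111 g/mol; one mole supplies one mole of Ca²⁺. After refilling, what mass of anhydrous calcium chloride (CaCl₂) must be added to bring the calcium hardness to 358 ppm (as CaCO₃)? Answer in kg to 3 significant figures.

38.7 kg

Volume: 293,000 US gal × 3.785 L/gal = 1,109,005 L.
After draining 15% and refilling: 375 × 0.85 + 52 × 0.15 = 326.55 ppm.
Deficit to target: 358 − 326.55 = 31.45 mg/L.
As CaCO₃: 31.45 mg/L × 1,109,005 L = 34,880 g; ÷ 100.1 = 348.4 mol Ca²⁺.
Mass: 348.4 × 111 = 38,680 g.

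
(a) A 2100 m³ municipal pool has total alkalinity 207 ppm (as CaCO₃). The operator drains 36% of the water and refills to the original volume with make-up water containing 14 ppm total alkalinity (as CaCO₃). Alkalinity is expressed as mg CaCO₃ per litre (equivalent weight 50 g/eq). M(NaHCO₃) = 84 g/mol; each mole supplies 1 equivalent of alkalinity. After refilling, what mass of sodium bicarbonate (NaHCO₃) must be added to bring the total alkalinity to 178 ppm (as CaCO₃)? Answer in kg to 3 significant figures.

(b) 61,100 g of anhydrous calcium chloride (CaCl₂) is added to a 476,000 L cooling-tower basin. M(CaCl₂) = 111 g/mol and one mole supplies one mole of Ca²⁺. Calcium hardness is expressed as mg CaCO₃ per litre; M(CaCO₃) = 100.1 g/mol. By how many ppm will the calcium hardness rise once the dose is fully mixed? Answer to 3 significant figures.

(a) 143 kg; (b) 116 ppm

(a) Volume: 2100 m³ = 2,100,000 L.
(a) After draining 36% and refilling: 207 × 0.64 + 14 × 0.36 = 137.52 ppm.
(a) Deficit to target: 178 − 137.52 = 40.48 mg/L.
(a) As CaCO₃: 40.48 mg/L × 2,100,000 L = 85,010 g; ÷ 50 g/eq ÷ 1 = 1700 mol NaHCO₃.
(a) Mass: 1700 × 84 = 142,800 g.

(b) Moles of Ca²⁺: 61,100 g ÷ 111 g/mol = 550.5 mol.
(b) As CaCO₃: 550.5 mol × 100.1 g/mol = 55,100 g.
(b) Rise: 55,100 g / 476,000 L × 1000 = 115.8 mg/L.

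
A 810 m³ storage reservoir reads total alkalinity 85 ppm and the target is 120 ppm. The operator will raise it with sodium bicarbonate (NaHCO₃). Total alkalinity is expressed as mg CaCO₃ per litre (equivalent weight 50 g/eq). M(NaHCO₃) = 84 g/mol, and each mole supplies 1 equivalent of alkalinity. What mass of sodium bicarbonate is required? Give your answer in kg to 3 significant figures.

Volume: 810 m³ = 810,000 L.
Alkalinity to add: (120 − 85) = 35 mg/L as CaCO₃ × 810,000 L = 28,350 g as CaCO₃.
Equivalents: 28,350 g ÷ 50 g/eq = 567 eq.
NaHCO₃ supplies 1 eq per mole → 567 mol.
Mass: 567 mol × 84 g/mol = 47,630 g.

47.6 kg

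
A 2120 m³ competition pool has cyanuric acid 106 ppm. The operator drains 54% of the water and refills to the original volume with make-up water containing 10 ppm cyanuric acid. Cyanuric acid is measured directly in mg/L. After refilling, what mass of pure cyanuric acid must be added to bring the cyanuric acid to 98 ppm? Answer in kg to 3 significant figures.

92.9 kg

Volume: 2120 m³ = 2,120,000 L.
After draining 54% and refilling: 106 × 0.46 + 10 × 0.54 = 54.16 ppm.
Deficit to target: 98 − 54.16 = 43.84 mg/L.
Mass: 43.84 mg/L × 2,120,000 L = 92,940 g cyanuric acid.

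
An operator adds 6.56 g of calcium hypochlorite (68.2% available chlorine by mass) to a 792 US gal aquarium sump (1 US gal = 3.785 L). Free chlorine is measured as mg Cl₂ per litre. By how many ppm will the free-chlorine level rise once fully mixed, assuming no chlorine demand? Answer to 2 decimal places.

Volume: 792 US gal × 3.785 L/gal = 2,998 L.
Available chlorine delivered: 6.56 g × 0.682 = 4.474 g as Cl₂.
Concentration rise: 4.474 g / 2,998 L = 1.492 mg/L = 1.49 ppm.

1.49 ppm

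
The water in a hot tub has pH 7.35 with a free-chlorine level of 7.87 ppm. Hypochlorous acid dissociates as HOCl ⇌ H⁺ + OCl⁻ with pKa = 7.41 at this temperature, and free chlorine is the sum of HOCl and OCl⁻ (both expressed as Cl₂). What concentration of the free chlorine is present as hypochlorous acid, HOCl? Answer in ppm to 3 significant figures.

4.21 ppm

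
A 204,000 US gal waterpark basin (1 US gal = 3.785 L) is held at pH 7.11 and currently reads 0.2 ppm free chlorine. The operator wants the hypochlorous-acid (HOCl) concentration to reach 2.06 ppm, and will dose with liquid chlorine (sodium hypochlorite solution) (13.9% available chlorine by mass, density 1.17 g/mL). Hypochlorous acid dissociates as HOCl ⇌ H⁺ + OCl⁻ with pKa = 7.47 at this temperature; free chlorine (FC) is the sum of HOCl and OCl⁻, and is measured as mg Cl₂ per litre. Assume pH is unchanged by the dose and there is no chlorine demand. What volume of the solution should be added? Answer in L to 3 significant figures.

Volume: 204,000 US gal × 3.785 L/gal = 772,140 L.
[OCl⁻]/[HOCl] = 10^(pH − pKa) = 10^(7.11 − 7.47) = 0.4365; fraction as HOCl = 1/(1 + 0.4365) = 0.6961.
Free chlorine required for 2.06 ppm HOCl: 2.06 / 0.6961 = 2.959 ppm.
FC to add: 2.959 − 0.2 = 2.759 mg/L as Cl₂.
Cl₂ equivalent: 2.759 mg/L × 772,140 L = 2131 g.
Product at 13.9% available Cl: 2131 / 0.139 = 15,330 g.
Volume: 15,330 g ÷ 1.17 g/mL = 13,100 mL.

13.1 L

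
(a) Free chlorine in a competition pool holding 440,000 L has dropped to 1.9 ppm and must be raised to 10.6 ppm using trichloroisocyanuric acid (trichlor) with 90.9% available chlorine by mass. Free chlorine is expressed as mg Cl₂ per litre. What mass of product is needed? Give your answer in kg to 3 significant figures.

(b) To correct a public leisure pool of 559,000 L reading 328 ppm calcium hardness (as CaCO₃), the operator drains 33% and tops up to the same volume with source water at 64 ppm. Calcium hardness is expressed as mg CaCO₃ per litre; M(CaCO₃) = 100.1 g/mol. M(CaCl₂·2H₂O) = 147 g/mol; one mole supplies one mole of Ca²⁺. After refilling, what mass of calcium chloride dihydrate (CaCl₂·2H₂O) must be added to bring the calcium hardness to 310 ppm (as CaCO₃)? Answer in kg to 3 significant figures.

(a) 4.21 kg; (b) 56.7 kg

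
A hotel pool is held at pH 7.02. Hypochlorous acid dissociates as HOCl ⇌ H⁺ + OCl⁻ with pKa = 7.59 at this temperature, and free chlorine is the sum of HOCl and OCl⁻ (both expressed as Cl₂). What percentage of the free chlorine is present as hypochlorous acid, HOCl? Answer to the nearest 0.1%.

78.8%

[OCl⁻]/[HOCl] = 10^(pH − pKa) = 10^(7.02 − 7.59) = 10^-0.57 = 0.2692.
Fraction as HOCl = 1 / (1 + 0.2692) = 0.7879.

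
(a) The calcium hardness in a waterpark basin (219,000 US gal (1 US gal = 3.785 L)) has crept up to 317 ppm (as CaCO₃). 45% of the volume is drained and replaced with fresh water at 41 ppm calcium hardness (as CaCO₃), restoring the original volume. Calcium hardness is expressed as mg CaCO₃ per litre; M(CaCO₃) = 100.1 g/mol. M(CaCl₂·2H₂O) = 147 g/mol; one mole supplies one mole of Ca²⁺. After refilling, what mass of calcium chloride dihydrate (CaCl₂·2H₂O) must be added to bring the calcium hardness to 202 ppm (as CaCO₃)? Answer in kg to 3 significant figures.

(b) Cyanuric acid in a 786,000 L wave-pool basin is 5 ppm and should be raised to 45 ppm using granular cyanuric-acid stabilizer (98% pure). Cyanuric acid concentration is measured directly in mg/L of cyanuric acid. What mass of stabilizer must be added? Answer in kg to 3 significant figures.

(a) 11.2 kg; (b) 32.1 kg

(a) Volume: 219,000 US gal × 3.785 L/gal = 828,915 L.
(a) After draining 45% and refilling: 317 × 0.55 + 41 × 0.45 = 192.8 ppm.
(a) Deficit to target: 202 − 192.8 = 9.2 mg/L.
(a) As CaCO₃: 9.2 mg/L × 828,915 L = 7626 g; ÷ 100.1 = 76.18 mol Ca²⁺.
(a) Mass: 76.18 × 147 = 11,200 g.

(b) CYA to add: (45 − 5) = 40 mg/L × 786,000 L = 31,440 g cyanuric acid.
(b) At 98% purity: 31,440 / 0.98 = 32,080 g product.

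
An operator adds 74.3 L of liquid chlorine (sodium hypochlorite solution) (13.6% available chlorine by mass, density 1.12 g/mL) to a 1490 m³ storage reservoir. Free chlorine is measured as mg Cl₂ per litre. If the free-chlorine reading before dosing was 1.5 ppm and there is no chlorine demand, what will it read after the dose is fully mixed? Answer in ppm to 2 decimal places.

Volume: 1490 m³ = 1,490,000 L.
Mass of solution: 74.3 L × 1000 mL/L × 1.12 g/mL = 83,220 g.
Available chlorine delivered: 83,220 g × 0.136 = 11,320 g as Cl₂.
Concentration rise: 11,320 g / 1,490,000 L = 7.596 mg/L = 7.60 ppm.
Final FC: 1.5 + 7.60 = 9.10 ppm.

9.10 ppm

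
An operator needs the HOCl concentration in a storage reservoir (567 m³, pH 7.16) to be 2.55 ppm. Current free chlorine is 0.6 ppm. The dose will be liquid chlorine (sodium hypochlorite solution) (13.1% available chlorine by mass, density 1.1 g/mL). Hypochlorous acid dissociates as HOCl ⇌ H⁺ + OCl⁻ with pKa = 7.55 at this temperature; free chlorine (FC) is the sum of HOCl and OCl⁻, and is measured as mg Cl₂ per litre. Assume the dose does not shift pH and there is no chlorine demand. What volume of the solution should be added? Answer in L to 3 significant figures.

11.8 L

Volume: 567 m³ = 567,000 L.
[OCl⁻]/[HOCl] = 10^(pH − pKa) = 10^(7.16 − 7.55) = 0.4074; fraction as HOCl = 1/(1 + 0.4074) = 0.7105.
Free chlorine required for 2.55 ppm HOCl: 2.55 / 0.7105 = 3.589 ppm.
FC to add: 3.589 − 0.6 = 2.989 mg/L as Cl₂.
Cl₂ equivalent: 2.989 mg/L × 567,000 L = 1695 g.
Product at 13.1% available Cl: 1695 / 0.131 = 12,940 g.
Volume: 12,940 g ÷ 1.1 g/mL = 11,760 mL.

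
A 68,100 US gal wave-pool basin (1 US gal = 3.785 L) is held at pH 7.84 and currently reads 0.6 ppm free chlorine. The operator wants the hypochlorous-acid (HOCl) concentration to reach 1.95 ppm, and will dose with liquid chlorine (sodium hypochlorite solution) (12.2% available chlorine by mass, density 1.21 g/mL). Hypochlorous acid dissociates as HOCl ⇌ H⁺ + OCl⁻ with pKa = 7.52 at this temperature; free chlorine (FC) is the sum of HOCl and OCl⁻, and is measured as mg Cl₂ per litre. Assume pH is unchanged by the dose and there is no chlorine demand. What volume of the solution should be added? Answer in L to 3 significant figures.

Volume: 68,100 US gal × 3.785 L/gal = 257,758 L.
[OCl⁻]/[HOCl] = 10^(pH − pKa) = 10^(7.84 − 7.52) = 2.089; fraction as HOCl = 1/(1 + 2.089) = 0.3237.
Free chlorine required for 1.95 ppm HOCl: 1.95 / 0.3237 = 6.024 ppm.
FC to add: 6.024 − 0.6 = 5.424 mg/L as Cl₂.
Cl₂ equivalent: 5.424 mg/L × 257,758 L = 1398 g.
Product at 12.2% available Cl: 1398 / 0.122 = 11,460 g.
Volume: 11,460 g ÷ 1.21 g/mL = 9471 mL.

9.47 L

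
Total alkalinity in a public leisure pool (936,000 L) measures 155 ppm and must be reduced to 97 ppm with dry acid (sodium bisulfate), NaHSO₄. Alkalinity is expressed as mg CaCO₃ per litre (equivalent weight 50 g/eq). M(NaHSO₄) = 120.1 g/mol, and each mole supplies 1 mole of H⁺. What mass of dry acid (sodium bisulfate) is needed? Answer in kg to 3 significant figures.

130 kg

Alkalinity to neutralize: (155 − 97) = 58 mg/L as CaCO₃ × 936,000 L = 54,290 g as CaCO₃.
Equivalents of H⁺ required: 54,290 ÷ 50 g/eq = 1086 eq = 1086 mol NaHSO₄.
Mass of NaHSO₄: 1086 × 120.1 = 130,400 g.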